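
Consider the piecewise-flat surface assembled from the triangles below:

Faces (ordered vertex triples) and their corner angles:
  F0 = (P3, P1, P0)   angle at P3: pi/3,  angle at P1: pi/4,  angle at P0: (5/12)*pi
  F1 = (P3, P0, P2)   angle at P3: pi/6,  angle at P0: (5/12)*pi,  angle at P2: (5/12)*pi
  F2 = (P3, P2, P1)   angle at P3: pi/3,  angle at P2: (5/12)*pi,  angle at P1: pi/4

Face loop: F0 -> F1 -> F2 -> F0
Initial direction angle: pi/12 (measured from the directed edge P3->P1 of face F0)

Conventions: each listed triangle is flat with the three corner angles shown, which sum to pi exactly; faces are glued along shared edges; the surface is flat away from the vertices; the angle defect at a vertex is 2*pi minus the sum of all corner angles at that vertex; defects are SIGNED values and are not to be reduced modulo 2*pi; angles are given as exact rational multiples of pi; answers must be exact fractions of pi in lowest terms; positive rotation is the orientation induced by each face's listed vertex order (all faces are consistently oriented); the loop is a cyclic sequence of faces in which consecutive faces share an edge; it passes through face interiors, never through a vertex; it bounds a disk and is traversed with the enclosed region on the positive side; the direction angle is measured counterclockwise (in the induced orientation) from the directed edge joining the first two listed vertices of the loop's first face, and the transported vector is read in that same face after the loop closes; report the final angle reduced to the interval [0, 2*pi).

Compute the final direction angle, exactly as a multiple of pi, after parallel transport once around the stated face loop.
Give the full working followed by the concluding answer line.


enclosed vertex P3: corner angles sum to (5/6)*pi, defect = 2*pi - (5/6)*pi = (7/6)*pi
summing the enclosed defects onto the initial angle, mod 2*pi in the induced orientation:
final angle = pi/12 + (7/6)*pi = (5/4)*pi (mod 2*pi)

Answer: final direction angle = (5/4)*pi


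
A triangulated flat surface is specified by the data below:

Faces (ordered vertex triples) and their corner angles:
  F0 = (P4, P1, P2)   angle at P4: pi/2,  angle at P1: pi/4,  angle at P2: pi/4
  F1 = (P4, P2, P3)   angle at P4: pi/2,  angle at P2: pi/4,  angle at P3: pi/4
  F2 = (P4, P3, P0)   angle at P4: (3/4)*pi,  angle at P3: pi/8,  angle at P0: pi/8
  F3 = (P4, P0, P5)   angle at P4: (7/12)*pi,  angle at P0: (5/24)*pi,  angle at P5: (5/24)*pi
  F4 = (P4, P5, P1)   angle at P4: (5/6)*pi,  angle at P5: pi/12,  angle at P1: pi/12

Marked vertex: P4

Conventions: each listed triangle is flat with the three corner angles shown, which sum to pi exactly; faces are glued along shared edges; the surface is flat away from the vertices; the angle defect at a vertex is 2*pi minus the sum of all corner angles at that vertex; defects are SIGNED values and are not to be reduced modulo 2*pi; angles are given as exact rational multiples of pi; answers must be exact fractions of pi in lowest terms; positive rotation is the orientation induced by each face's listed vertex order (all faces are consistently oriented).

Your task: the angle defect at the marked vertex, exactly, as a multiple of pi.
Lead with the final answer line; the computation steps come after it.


Answer: defect(P4) = (-7/6)*pi

Sum of corner angles at P4: (19/6)*pi
defect = 2*pi - (19/6)*pi


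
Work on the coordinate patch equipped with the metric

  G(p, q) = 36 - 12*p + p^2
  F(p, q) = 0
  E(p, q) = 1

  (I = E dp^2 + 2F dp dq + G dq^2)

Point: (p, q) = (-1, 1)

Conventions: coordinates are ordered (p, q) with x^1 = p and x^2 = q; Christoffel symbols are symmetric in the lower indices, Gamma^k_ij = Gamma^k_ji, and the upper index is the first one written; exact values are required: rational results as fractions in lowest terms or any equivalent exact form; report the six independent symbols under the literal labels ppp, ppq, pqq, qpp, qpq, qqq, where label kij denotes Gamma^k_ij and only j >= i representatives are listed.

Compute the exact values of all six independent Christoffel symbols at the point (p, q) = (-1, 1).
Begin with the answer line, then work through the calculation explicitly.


Answer: Gamma_ppp = 0, Gamma_ppq = 0, Gamma_pqq = 7, Gamma_qpp = 0, Gamma_qpq = -1/7, Gamma_qqq = 0

E = 1, F = 0, G = 49 at the point
E_p = 0, E_q = 0, F_p = 0, F_q = 0, G_p = -14, G_q = 0
EG - F^2 = 49;  g^inv = (1/49) * [[49, 0], [0, 1]]
first-kind symbols [ij,l] = (1/2)(d_i g_jl + d_j g_il - d_l g_ij): [pp,p] = E_p/2 = 0, [pp,q] = F_p - E_q/2 = 0, [pq,p] = E_q/2 = 0, [pq,q] = G_p/2 = -7, [qq,p] = F_q - G_p/2 = 7, [qq,q] = G_q/2 = 0
Gamma^p_ij = (G*[ij,p] - F*[ij,q])/(EG - F^2), Gamma^q_ij = (E*[ij,q] - F*[ij,p])/(EG - F^2)


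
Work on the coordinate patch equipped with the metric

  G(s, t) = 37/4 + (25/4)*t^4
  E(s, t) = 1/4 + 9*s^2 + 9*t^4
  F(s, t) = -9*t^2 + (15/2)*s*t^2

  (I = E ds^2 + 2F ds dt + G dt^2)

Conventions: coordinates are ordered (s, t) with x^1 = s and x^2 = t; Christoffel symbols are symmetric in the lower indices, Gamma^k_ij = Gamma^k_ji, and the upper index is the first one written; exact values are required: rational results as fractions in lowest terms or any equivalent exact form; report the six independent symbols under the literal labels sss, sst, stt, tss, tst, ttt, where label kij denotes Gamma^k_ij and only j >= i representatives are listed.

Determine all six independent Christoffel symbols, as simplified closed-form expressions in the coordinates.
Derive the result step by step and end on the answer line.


E = 1/4 + 9*s^2 + 9*t^4; F = -9*t^2 + (15/2)*s*t^2; G = 37/4 + (25/4)*t^4
Gamma^k_ij = (1/2) g^{kl} (d_i g_jl + d_j g_il - d_l g_ij), with g^inv = (1/(EG-F^2)) [[G, -F], [-F, E]]
first partials: E_s = 18*s, E_t = 36*t^3, F_s = (15/2)*t^2, F_t = -18*t + 15*s*t, G_s = 0, G_t = 25*t^3
D = EG - F^2 = 37/16 + (333/4)*s^2 + (61/16)*t^4 + 135*s*t^4 + (225/4)*t^8
expanded: Gamma^s_ss = (G E_s - 2F F_s + F E_t)/(2D), Gamma^s_st = (G E_t - F G_s)/(2D), Gamma^s_tt = (2G F_t - G G_s - F G_t)/(2D), Gamma^t_ss = (2E F_s - E E_t - F E_s)/(2D), Gamma^t_st = (E G_s - F E_t)/(2D), Gamma^t_tt = (E G_t - 2F F_t + F G_s)/(2D); substitute and cancel common factors

Answer: Gamma_sss = (2160*s*t^5 + 1332*s - 2592*t^5 + 1080*t^4)/(1332*s^2 + 2160*s*t^4 + 900*t^8 + 61*t^4 + 37), Gamma_sst = (1800*t^7 + 2664*t^3)/(1332*s^2 + 2160*s*t^4 + 900*t^8 + 61*t^4 + 37), Gamma_stt = (2220*s*t - 2664*t)/(1332*s^2 + 2160*s*t^4 + 900*t^8 + 61*t^4 + 37), Gamma_tss = (-2592*s^2*t^3 + 1296*s*t^2 - 2592*t^7 + 1080*t^6 - 72*t^3 + 30*t^2)/(1332*s^2 + 2160*s*t^4 + 900*t^8 + 61*t^4 + 37), Gamma_tst = (-2160*s*t^5 + 2592*t^5)/(1332*s^2 + 2160*s*t^4 + 900*t^8 + 61*t^4 + 37), Gamma_ttt = (4320*s*t^3 + 1800*t^7 - 2542*t^3)/(1332*s^2 + 2160*s*t^4 + 900*t^8 + 61*t^4 + 37)


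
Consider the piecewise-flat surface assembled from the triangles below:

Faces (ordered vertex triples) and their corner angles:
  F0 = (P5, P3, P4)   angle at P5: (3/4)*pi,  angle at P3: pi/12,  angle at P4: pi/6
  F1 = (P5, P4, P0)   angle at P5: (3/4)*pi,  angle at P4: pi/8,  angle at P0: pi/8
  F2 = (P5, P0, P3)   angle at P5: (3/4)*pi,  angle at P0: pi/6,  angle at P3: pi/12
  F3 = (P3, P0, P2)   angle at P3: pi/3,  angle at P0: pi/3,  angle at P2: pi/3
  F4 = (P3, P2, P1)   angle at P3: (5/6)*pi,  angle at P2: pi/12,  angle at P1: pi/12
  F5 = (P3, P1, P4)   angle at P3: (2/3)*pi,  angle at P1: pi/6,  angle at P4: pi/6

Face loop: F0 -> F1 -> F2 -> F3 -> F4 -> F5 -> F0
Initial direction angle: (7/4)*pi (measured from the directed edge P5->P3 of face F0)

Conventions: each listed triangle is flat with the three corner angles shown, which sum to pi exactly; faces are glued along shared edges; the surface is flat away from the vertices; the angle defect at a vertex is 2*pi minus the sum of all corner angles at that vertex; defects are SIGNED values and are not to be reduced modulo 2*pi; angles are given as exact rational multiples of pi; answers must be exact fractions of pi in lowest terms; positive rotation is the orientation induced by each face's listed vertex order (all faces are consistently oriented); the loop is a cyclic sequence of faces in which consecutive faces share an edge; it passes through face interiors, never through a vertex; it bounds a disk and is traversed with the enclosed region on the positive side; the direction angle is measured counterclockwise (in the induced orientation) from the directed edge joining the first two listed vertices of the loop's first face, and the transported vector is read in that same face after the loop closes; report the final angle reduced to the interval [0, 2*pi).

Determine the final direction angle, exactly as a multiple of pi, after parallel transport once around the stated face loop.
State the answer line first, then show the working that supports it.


Answer: final direction angle = (3/2)*pi

enclosed vertex P3: corner angles sum to 2*pi, defect = 2*pi - 2*pi = 0
enclosed vertex P5: corner angles sum to (9/4)*pi, defect = 2*pi - (9/4)*pi = -pi/4
final direction = starting direction + enclosed defect total, reduced mod 2*pi (induced orientation)
final angle = (7/4)*pi - pi/4 = (3/2)*pi (mod 2*pi)


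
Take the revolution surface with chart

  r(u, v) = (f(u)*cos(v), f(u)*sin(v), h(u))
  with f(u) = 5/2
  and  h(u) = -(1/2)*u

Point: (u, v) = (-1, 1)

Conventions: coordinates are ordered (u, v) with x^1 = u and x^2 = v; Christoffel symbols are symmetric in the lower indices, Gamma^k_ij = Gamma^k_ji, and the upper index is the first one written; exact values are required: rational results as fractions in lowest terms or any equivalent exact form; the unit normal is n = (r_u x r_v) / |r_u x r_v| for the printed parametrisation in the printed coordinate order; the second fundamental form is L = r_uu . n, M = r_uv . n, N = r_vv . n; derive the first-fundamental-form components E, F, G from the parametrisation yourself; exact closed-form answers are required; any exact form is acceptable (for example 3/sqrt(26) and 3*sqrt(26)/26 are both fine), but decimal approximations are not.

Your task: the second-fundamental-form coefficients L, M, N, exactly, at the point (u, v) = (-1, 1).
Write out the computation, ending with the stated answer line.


f = 5/2, f' = 0, f'' = 0, h' = -1/2, h'' = 0
E = 1/4, F = 0, G = 25/4; answer radicand W^2 = 1/4
unnormalised second-form numerators: l = 0, m = 0, n = -5/4; L = l/sqrt(1/4), and similarly M = m/sqrt(W^2), N = n/sqrt(W^2)

Answer: L = 0, M = 0, N = -5/2


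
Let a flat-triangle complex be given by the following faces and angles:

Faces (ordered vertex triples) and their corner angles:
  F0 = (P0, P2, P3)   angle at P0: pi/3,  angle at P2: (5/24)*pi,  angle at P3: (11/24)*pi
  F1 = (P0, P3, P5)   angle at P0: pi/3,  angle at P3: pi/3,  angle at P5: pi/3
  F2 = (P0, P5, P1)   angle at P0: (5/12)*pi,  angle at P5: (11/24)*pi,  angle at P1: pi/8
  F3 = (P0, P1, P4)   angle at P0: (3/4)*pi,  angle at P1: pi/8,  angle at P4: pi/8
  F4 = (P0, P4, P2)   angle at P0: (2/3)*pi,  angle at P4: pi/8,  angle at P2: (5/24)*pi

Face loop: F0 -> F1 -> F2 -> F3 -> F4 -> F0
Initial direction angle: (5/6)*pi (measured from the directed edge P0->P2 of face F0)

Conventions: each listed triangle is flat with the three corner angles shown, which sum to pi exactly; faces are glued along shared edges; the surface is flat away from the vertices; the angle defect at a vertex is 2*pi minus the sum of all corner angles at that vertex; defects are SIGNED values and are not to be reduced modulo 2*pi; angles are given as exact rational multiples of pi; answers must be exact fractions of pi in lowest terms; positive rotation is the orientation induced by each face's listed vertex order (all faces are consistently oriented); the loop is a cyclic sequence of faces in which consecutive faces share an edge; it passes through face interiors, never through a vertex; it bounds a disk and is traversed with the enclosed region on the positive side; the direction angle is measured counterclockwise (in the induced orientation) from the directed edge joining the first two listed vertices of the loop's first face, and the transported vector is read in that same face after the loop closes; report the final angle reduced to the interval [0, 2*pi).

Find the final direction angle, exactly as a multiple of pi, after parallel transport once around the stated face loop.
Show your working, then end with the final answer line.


enclosed vertex P0: corner angles sum to (5/2)*pi, defect = 2*pi - (5/2)*pi = -pi/2
by Gauss-Bonnet the loop rotates the vector by the enclosed defect sum (positive orientation, mod 2*pi)
final angle = (5/6)*pi - pi/2 = pi/3 (mod 2*pi)

Answer: final direction angle = pi/3


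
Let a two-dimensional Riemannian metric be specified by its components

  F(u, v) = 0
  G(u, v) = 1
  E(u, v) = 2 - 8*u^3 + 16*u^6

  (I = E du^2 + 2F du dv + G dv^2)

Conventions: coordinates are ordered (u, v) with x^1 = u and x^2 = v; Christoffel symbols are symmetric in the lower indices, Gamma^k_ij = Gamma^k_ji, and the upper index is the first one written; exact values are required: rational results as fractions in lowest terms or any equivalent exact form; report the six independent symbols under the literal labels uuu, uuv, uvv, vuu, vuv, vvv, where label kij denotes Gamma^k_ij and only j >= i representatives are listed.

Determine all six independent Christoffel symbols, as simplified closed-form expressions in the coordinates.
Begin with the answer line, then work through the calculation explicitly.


Answer: Gamma_uuu = (24*u^5 - 6*u^2)/(8*u^6 - 4*u^3 + 1), Gamma_uuv = 0, Gamma_uvv = 0, Gamma_vuu = 0, Gamma_vuv = 0, Gamma_vvv = 0

E = 2 - 8*u^3 + 16*u^6; F = 0; G = 1
Gamma^k_ij = (1/2) g^{kl} (d_i g_jl + d_j g_il - d_l g_ij), with g^inv = (1/(EG-F^2)) [[G, -F], [-F, E]]
first partials: E_u = -24*u^2 + 96*u^5, E_v = 0, F_u = 0, F_v = 0, G_u = 0, G_v = 0
D = EG - F^2 = 2 - 8*u^3 + 16*u^6
expanded: Gamma^u_uu = (G E_u - 2F F_u + F E_v)/(2D), Gamma^u_uv = (G E_v - F G_u)/(2D), Gamma^u_vv = (2G F_v - G G_u - F G_v)/(2D), Gamma^v_uu = (2E F_u - E E_v - F E_u)/(2D), Gamma^v_uv = (E G_u - F E_v)/(2D), Gamma^v_vv = (E G_v - 2F F_v + F G_u)/(2D); substitute and cancel common factors


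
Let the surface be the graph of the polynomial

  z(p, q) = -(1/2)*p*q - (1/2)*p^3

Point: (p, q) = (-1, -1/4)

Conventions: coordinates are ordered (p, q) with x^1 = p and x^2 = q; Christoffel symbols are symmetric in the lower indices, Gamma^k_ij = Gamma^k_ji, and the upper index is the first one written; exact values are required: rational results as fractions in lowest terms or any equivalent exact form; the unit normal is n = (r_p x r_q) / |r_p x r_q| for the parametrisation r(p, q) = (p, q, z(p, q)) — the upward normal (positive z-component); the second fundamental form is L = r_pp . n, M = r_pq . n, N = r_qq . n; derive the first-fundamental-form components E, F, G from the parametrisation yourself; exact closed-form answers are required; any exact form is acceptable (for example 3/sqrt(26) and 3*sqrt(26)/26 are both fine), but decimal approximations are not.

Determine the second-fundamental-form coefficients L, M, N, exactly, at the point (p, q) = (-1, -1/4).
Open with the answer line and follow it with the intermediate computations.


Answer: L = 8*sqrt(201)/67, M = -4*sqrt(201)/201, N = 0

z_p = -11/8, z_q = 1/2, z_pp = 3, z_pq = -1/2, z_qq = 0
E = 185/64, F = -11/16, G = 5/4; answer radicand W^2 = 201/64
unnormalised second-form numerators: l = 3, m = -1/2, n = 0; L = l/sqrt(201/64), and similarly M = m/sqrt(W^2), N = n/sqrt(W^2)


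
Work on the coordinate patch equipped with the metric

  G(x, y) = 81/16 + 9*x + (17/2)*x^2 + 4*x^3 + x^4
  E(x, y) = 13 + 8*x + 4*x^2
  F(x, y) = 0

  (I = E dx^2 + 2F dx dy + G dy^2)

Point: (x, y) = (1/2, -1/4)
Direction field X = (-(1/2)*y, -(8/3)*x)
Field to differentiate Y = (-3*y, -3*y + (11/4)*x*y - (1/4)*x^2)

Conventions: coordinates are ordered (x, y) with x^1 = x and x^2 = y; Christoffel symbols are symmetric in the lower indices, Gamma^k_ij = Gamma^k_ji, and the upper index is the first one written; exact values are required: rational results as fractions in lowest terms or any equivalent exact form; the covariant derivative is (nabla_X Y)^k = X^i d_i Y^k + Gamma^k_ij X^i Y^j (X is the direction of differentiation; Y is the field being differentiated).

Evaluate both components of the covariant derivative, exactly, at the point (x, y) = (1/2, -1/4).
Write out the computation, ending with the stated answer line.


E = 18, F = 0, G = 49/4 at the point
E_x = 12, E_y = 0, F_x = 0, F_y = 0, G_x = 21, G_y = 0
EG - F^2 = 441/2;  g^inv = (2/441) * [[49/4, 0], [0, 18]]
first-kind symbols [ij,l] = (1/2)(d_i g_jl + d_j g_il - d_l g_ij): [xx,x] = E_x/2 = 6, [xx,y] = F_x - E_y/2 = 0, [xy,x] = E_y/2 = 0, [xy,y] = G_x/2 = 21/2, [yy,x] = F_y - G_x/2 = -21/2, [yy,y] = G_y/2 = 0
Gamma^x_ij = (G*[ij,x] - F*[ij,y])/(EG - F^2), Gamma^y_ij = (E*[ij,y] - F*[ij,x])/(EG - F^2)
Gamma_xxx = 1/3, Gamma_xxy = 0, Gamma_xyy = -7/12, Gamma_yxx = 0, Gamma_yxy = 6/7, Gamma_yyy = 0
X = (1/8, -4/3), Y = (3/4, 11/32) at the point

Answer: (nabla_X Y)^x = 619/144, (nabla_X Y)^y = 59/48


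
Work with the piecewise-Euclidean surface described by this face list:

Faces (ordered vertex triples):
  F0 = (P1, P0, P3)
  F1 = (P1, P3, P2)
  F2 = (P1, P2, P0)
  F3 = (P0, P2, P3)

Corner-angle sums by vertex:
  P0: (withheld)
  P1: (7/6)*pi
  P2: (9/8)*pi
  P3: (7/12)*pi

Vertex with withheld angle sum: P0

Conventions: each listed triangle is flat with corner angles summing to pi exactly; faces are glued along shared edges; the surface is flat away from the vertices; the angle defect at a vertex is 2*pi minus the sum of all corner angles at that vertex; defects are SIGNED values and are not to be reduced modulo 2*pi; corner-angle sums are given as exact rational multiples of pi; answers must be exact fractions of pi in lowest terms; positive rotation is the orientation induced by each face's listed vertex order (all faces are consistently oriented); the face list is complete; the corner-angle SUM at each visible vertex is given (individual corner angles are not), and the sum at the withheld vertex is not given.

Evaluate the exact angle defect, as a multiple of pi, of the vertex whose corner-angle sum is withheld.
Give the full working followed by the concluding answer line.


V = 4, E = 6, F = 4; chi = V - E + F = 2
Gauss-Bonnet: total defect = 2*pi*chi = 4*pi; visible defects sum to (25/8)*pi

Answer: defect(P0) = (7/8)*pi


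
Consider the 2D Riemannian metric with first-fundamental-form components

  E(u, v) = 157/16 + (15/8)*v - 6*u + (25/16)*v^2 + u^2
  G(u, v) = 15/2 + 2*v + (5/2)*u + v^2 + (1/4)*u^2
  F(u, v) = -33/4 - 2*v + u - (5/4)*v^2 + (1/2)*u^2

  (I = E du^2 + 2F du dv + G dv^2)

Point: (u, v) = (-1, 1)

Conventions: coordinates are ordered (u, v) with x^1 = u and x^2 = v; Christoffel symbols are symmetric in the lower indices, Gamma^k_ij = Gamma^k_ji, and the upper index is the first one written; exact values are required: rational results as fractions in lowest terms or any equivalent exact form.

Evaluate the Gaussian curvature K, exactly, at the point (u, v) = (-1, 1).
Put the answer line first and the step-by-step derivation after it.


Answer: K = -1685/15129

E = 81/4, F = -12, G = 33/4, EG - F^2 = 369/16 at the point
E_u = -8, E_v = 5, F_u = 0, F_v = -9/2, G_u = 2, G_v = 4
E_vv = 25/8, F_uv = 0, G_uu = 1/2
By Brioschi, K is (det M1 - det M2) divided by (EG - F^2) squared.
M1 = [[-E_vv/2 + F_uv - G_uu/2, E_u/2, F_u - E_v/2], [F_v - G_u/2, E, F], [G_v/2, F, G]] = [[-29/16, -4, -5/2], [-11/2, 81/4, -12], [2, -12, 33/4]]; det M1 = -48909/256
M2 = [[0, E_v/2, G_u/2], [E_v/2, E, F], [G_u/2, F, G]] = [[0, 5/2, 1], [5/2, 81/4, -12], [1, -12, 33/4]]; det M2 = -2109/16
det M1 - det M2 = -15165/256; K = -15165/256 / (369/16)^2 = -1685/15129


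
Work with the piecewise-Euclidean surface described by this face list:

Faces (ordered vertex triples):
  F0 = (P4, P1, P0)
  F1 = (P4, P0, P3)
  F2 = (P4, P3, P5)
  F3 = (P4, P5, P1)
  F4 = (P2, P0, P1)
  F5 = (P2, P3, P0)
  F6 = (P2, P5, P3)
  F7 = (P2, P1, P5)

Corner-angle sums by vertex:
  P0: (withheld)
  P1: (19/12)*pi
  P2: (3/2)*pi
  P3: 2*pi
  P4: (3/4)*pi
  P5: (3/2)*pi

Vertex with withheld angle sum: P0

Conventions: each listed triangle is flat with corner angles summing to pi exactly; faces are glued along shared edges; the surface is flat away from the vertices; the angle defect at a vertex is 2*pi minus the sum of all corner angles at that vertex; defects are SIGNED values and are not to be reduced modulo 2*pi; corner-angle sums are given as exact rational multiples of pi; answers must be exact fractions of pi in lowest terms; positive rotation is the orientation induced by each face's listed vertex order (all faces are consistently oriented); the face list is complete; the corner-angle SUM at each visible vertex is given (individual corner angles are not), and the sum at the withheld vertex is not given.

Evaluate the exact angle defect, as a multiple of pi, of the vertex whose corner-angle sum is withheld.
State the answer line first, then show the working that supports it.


Answer: defect(P0) = (4/3)*pi

V = 6, E = 12, F = 8; chi = V - E + F = 2
Gauss-Bonnet: total defect = 2*pi*chi = 4*pi; visible defects sum to (8/3)*pi


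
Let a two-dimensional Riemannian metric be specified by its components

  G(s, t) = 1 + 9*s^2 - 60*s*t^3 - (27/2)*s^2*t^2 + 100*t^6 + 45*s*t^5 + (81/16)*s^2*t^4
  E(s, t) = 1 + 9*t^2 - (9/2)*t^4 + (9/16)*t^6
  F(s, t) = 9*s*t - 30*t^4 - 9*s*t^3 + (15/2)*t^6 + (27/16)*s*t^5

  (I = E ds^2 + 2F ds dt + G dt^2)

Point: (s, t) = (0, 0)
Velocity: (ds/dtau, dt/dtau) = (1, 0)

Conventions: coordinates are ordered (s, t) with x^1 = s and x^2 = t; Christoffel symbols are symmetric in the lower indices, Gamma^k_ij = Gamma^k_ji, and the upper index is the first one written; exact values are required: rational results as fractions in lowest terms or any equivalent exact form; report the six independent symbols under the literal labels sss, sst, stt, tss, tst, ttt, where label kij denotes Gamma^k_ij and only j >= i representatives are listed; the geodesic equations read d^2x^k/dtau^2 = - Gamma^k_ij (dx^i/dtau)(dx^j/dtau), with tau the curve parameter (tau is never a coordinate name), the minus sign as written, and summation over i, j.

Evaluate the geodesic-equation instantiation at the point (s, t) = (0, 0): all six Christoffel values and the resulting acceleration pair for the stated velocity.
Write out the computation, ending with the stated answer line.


E = 1, F = 0, G = 1 at the point
E_s = 0, E_t = 0, F_s = 0, F_t = 0, G_s = 0, G_t = 0
EG - F^2 = 1;  g^inv = (1) * [[1, 0], [0, 1]]
first-kind symbols [ij,l] = (1/2)(d_i g_jl + d_j g_il - d_l g_ij): [ss,s] = E_s/2 = 0, [ss,t] = F_s - E_t/2 = 0, [st,s] = E_t/2 = 0, [st,t] = G_s/2 = 0, [tt,s] = F_t - G_s/2 = 0, [tt,t] = G_t/2 = 0
Gamma^s_ij = (G*[ij,s] - F*[ij,t])/(EG - F^2), Gamma^t_ij = (E*[ij,t] - F*[ij,s])/(EG - F^2)
Gamma_sss = 0, Gamma_sst = 0, Gamma_stt = 0, Gamma_tss = 0, Gamma_tst = 0, Gamma_ttt = 0
d^2s/dtau^2 = -(Gamma_sss*(1)^2 + 2*Gamma_sst*(1)*(0) + Gamma_stt*(0)^2) = 0
d^2t/dtau^2 = -(Gamma_tss*(1)^2 + 2*Gamma_tst*(1)*(0) + Gamma_ttt*(0)^2) = 0

Answer: Gamma_sss = 0, Gamma_sst = 0, Gamma_stt = 0, Gamma_tss = 0, Gamma_tst = 0, Gamma_ttt = 0; accelerations (d^2s/dtau^2, d^2t/dtau^2) = (0, 0)


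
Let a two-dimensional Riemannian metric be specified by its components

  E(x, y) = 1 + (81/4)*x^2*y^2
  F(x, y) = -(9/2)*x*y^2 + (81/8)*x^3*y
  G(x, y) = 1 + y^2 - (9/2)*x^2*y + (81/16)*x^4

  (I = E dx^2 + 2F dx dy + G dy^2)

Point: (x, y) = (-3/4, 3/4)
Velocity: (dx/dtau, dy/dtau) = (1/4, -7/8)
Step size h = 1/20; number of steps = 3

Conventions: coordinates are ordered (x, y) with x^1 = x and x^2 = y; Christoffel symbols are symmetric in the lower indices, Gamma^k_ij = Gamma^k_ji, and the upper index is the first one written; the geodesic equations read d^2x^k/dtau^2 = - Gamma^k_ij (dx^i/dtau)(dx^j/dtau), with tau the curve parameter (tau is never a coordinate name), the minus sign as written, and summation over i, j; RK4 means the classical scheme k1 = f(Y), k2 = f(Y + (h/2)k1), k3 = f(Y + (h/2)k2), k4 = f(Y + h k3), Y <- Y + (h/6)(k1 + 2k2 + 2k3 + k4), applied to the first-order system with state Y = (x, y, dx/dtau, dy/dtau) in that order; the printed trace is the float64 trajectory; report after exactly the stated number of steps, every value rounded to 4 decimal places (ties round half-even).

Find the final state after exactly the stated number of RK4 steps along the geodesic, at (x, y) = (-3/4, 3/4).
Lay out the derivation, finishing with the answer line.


f(Y) = (dx/dtau, dy/dtau, -Gamma^x_ij Y'^i Y'^j, -Gamma^y_ij Y'^i Y'^j) with the Gammas evaluated at the stage position; h = 0.050000; intermediate values shown to 6 dp
step 0: x = -0.7500, y = 0.7500, dx/dtau = 0.2500, dy/dtau = -0.8750
step 1:
  k1: at (x, y) = (-0.750000, 0.750000), (dx/dtau, dy/dtau) = (0.250000, -0.875000); Gamma_xxx = -1.113367, Gamma_xxy = 1.113367, Gamma_xyy = 0.329886, Gamma_yxx = 0.226797, Gamma_yxy = -0.226797, Gamma_yyy = -0.067199; k1 = (0.250000, -0.875000, 0.304114, -0.061949)
  k2: at (x, y) = (-0.743750, 0.728125), (dx/dtau, dy/dtau) = (0.257603, -0.876549); Gamma_xxx = -1.108159, Gamma_xxy = 1.131940, Gamma_xyy = 0.338208, Gamma_yxx = 0.234867, Gamma_yxy = -0.239907, Gamma_yyy = -0.071681; k2 = (0.257603, -0.876549, 0.324866, -0.068853)
  k3: at (x, y) = (-0.743560, 0.728086), (dx/dtau, dy/dtau) = (0.258122, -0.876721); Gamma_xxx = -1.108417, Gamma_xxy = 1.131974, Gamma_xyy = 0.338305, Gamma_yxx = 0.234723, Gamma_yxy = -0.239711, Gamma_yyy = -0.071641; k3 = (0.258122, -0.876721, 0.326149, -0.069066)
  k4: at (x, y) = (-0.737094, 0.706164), (dx/dtau, dy/dtau) = (0.266307, -0.878453); Gamma_xxx = -1.102226, Gamma_xxy = 1.150503, Gamma_xyy = 0.346859, Gamma_yxx = 0.242948, Gamma_yxy = -0.253589, Gamma_yyy = -0.076453; k4 = (0.266307, -0.878453, 0.348800, -0.076881)
  Y <- Y + (h/6)(k1 + 2k2 + 2k3 + k4): x = -0.7371, y = 0.7062, dx/dtau = 0.2663, dy/dtau = -0.8785
step 2:
  k1: at (x, y) = (-0.737102, 0.706167), (dx/dtau, dy/dtau) = (0.266291, -0.878456); Gamma_xxx = -1.102216, Gamma_xxy = 1.150501, Gamma_xyy = 0.346854, Gamma_yxx = 0.242953, Gamma_yxy = -0.253597, Gamma_yyy = -0.076455; k1 = (0.266291, -0.878456, 0.348759, -0.076874)
  k2: at (x, y) = (-0.730445, 0.684205), (dx/dtau, dy/dtau) = (0.275010, -0.880377); Gamma_xxx = -1.094866, Gamma_xxy = 1.168858, Gamma_xyy = 0.355600, Gamma_yxx = 0.251340, Gamma_yxy = -0.268325, Gamma_yyy = -0.081632; k2 = (0.275010, -0.880377, 0.373183, -0.085669)
  k3: at (x, y) = (-0.730227, 0.684157), (dx/dtau, dy/dtau) = (0.275621, -0.880597); Gamma_xxx = -1.095150, Gamma_xxy = 1.168895, Gamma_xyy = 0.355718, Gamma_yxx = 0.251172, Gamma_yxy = -0.268085, Gamma_yyy = -0.081584; k3 = (0.275621, -0.880597, 0.374761, -0.085951)
  k4: at (x, y) = (-0.723321, 0.662137), (dx/dtau, dy/dtau) = (0.285029, -0.882753); Gamma_xxx = -1.086542, Gamma_xxy = 1.186942, Gamma_xyy = 0.364658, Gamma_yxx = 0.259659, Gamma_yxy = -0.283652, Gamma_yyy = -0.087145; k4 = (0.285029, -0.882753, 0.401406, -0.095927)
  Y <- Y + (h/6)(k1 + 2k2 + 2k3 + k4): x = -0.7233, y = 0.6621, dx/dtau = 0.2850, dy/dtau = -0.8828
step 3:
  k1: at (x, y) = (-0.723331, 0.662140), (dx/dtau, dy/dtau) = (0.285008, -0.882756); Gamma_xxx = -1.086531, Gamma_xxy = 1.186940, Gamma_xyy = 0.364653, Gamma_yxx = 0.259665, Gamma_yxy = -0.283661, Gamma_yyy = -0.087147; k1 = (0.285008, -0.882756, 0.401351, -0.095917)
  k2: at (x, y) = (-0.716205, 0.640072), (dx/dtau, dy/dtau) = (0.295042, -0.885154); Gamma_xxx = -1.076450, Gamma_xxy = 1.204490, Gamma_xyy = 0.373726, Gamma_yxx = 0.268247, Gamma_yxy = -0.300154, Gamma_yyy = -0.093131; k2 = (0.295042, -0.885154, 0.430015, -0.107158)
  k3: at (x, y) = (-0.715954, 0.640012), (dx/dtau, dy/dtau) = (0.295759, -0.885435); Gamma_xxx = -1.076759, Gamma_xxy = 1.204525, Gamma_xyy = 0.373868, Gamma_yxx = 0.268052, Gamma_yxy = -0.299859, Gamma_yyy = -0.093072; k3 = (0.295759, -0.885435, 0.431947, -0.107530)
  k4: at (x, y) = (-0.708543, 0.617869), (dx/dtau, dy/dtau) = (0.306606, -0.888132); Gamma_xxx = -1.065065, Gamma_xxy = 1.221366, Gamma_xyy = 0.383060, Gamma_yxx = 0.276644, Gamma_yxy = -0.317242, Gamma_yyy = -0.099497; k4 = (0.306606, -0.888132, 0.463145, -0.120299)
  Y <- Y + (h/6)(k1 + 2k2 + 2k3 + k4): x = -0.7086, y = 0.6179, dx/dtau = 0.3066, dy/dtau = -0.8881

Answer: x = -0.7086, y = 0.6179, dx/dtau = 0.3066, dy/dtau = -0.8881


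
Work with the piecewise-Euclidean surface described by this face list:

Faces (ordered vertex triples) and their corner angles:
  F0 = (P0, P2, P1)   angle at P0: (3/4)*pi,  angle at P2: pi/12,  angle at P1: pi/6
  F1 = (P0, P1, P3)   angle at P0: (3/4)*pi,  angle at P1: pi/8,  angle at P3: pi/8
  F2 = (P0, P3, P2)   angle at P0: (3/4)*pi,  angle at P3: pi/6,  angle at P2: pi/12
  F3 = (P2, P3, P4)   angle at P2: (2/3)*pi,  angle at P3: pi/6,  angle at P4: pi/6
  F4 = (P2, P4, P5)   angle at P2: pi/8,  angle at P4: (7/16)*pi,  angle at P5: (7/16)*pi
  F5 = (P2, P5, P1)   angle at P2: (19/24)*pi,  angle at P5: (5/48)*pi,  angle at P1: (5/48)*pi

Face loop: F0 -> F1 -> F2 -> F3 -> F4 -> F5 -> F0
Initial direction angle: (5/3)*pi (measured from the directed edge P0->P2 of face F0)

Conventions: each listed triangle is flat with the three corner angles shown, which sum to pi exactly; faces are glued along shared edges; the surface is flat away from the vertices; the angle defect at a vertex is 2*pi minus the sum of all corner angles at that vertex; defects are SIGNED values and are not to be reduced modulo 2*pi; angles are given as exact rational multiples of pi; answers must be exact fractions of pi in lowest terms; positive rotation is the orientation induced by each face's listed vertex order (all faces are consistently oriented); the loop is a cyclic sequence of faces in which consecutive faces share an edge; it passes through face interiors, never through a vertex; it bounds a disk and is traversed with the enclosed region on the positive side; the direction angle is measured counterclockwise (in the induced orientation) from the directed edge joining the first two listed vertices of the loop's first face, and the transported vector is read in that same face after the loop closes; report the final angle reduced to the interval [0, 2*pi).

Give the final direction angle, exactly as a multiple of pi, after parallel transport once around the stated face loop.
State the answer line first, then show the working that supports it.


Answer: final direction angle = (5/3)*pi

enclosed vertex P0: corner angles sum to (9/4)*pi, defect = 2*pi - (9/4)*pi = -pi/4
enclosed vertex P2: corner angles sum to (7/4)*pi, defect = 2*pi - (7/4)*pi = pi/4
holonomy = initial angle + sum of enclosed defects (mod 2*pi), positive in the induced orientation
final angle = (5/3)*pi + 0 = (5/3)*pi (mod 2*pi)


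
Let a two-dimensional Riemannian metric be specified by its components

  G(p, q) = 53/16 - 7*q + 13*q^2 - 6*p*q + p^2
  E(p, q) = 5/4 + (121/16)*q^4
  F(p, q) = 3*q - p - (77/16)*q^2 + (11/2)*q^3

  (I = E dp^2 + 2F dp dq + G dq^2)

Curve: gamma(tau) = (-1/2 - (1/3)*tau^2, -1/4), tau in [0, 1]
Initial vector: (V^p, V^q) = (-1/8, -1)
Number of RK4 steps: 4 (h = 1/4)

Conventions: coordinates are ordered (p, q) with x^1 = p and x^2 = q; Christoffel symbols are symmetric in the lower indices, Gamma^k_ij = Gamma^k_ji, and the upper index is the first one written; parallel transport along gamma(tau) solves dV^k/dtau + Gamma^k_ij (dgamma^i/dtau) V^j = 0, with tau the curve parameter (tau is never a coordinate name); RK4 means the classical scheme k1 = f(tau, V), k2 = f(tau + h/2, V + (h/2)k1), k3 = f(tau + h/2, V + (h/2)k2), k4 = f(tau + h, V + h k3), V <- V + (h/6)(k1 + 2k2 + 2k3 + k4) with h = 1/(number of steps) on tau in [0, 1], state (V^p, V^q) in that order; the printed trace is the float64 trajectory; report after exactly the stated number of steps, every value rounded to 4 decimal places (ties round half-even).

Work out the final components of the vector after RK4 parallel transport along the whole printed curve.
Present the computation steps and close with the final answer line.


gamma'(tau) = (-(2/3)*tau, 0); f(tau, V)^k = -Gamma^k_ij(gamma(tau)) gamma'^i(tau) V^j; h = 1/4; intermediate values shown to 6 dp
curve data and Christoffel symbols at the stage parameters:
  tau = 0.000000: gamma = (-0.500000, -0.250000), gamma' = (0.000000, 0.000000); Gamma_ppp = -0.075129, Gamma_ppq = -0.171672, Gamma_pqq = 4.622138, Gamma_qpp = -0.150978, Gamma_qpq = 0.026175, Gamma_qqq = -0.429209
  tau = 0.125000: gamma = (-0.505208, -0.250000), gamma' = (-0.083333, 0.000000); Gamma_ppp = -0.074476, Gamma_ppq = -0.172200, Gamma_pqq = 4.627382, Gamma_qpp = -0.150901, Gamma_qpq = 0.025323, Gamma_qqq = -0.430371
  tau = 0.250000: gamma = (-0.520833, -0.250000), gamma' = (-0.166667, 0.000000); Gamma_ppp = -0.072522, Gamma_ppq = -0.173737, Gamma_pqq = 4.643153, Gamma_qpp = -0.150668, Gamma_qpq = 0.022771, Gamma_qqq = -0.433894
  tau = 0.375000: gamma = (-0.546875, -0.250000), gamma' = (-0.250000, 0.000000); Gamma_ppp = -0.069274, Gamma_ppq = -0.176154, Gamma_pqq = 4.669573, Gamma_qpp = -0.150274, Gamma_qpq = 0.018533, Gamma_qqq = -0.439888
  tau = 0.500000: gamma = (-0.583333, -0.250000), gamma' = (-0.333333, 0.000000); Gamma_ppp = -0.064748, Gamma_ppq = -0.179232, Gamma_pqq = 4.706861, Gamma_qpp = -0.149712, Gamma_qpq = 0.012636, Gamma_qqq = -0.448533
  tau = 0.625000: gamma = (-0.630208, -0.250000), gamma' = (-0.416667, 0.000000); Gamma_ppp = -0.058970, Gamma_ppq = -0.182671, Gamma_pqq = 4.755359, Gamma_qpp = -0.148970, Gamma_qpq = 0.005119, Gamma_qqq = -0.460072
  tau = 0.750000: gamma = (-0.687500, -0.250000), gamma' = (-0.500000, 0.000000); Gamma_ppp = -0.051972, Gamma_ppq = -0.186091, Gamma_pqq = 4.815561, Gamma_qpp = -0.148036, Gamma_qpq = -0.003968, Gamma_qqq = -0.474806
  tau = 0.875000: gamma = (-0.755208, -0.250000), gamma' = (-0.583333, 0.000000); Gamma_ppp = -0.043798, Gamma_ppq = -0.189038, Gamma_pqq = 4.888154, Gamma_qpp = -0.146895, Gamma_qpq = -0.014556, Gamma_qqq = -0.493079
  tau = 1.000000: gamma = (-0.833333, -0.250000), gamma' = (-0.666667, 0.000000); Gamma_ppp = -0.034506, Gamma_ppq = -0.190995, Gamma_pqq = 4.974056, Gamma_qpp = -0.145530, Gamma_qpq = -0.026559, Gamma_qqq = -0.515269
step 0: V^p = -0.1250, V^q = -1.0000
step 1: k1 = (0.000000, 0.000000), k2 = (0.015126, -0.000538), k3 = (0.015115, -0.000562), k4 = (0.030425, -0.000752); V <- V + (h/6)(k1 + 2k2 + 2k3 + k4): V^p = -0.1212, V^q = -1.0001
step 2: k1 = (0.030425, -0.000752), k2 = (0.046081, -0.000223), k3 = (0.046045, -0.000297), k4 = (0.062124, 0.001262); V <- V + (h/6)(k1 + 2k2 + 2k3 + k4): V^p = -0.1097, V^q = -1.0001
step 3: k1 = (0.062120, 0.001261), k2 = (0.078616, 0.004193), k3 = (0.078538, 0.004066), k4 = (0.095304, 0.008647); V <- V + (h/6)(k1 + 2k2 + 2k3 + k4): V^p = -0.0900, V^q = -0.9990
step 4: k1 = (0.095296, 0.008645), k2 = (0.112043, 0.015167), k3 = (0.111900, 0.014981), k4 = (0.128159, 0.023643); V <- V + (h/6)(k1 + 2k2 + 2k3 + k4): V^p = -0.0621, V^q = -0.9952

Answer: V^p = -0.0621, V^q = -0.9952


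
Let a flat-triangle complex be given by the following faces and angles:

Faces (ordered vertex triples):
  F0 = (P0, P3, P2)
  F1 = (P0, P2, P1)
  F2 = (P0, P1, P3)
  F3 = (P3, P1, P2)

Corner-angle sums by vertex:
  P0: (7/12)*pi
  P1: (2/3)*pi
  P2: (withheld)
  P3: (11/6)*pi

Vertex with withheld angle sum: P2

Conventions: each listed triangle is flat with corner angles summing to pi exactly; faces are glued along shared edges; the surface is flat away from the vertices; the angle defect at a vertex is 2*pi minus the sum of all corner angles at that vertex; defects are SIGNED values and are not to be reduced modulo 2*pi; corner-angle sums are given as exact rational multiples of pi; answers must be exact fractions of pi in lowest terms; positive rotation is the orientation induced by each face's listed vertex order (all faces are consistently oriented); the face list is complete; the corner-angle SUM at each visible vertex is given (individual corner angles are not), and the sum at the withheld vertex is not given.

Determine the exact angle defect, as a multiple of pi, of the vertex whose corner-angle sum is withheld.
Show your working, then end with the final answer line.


V = 4, E = 6, F = 4; chi = V - E + F = 2
Gauss-Bonnet: total defect = 2*pi*chi = 4*pi; visible defects sum to (35/12)*pi

Answer: defect(P2) = (13/12)*pi


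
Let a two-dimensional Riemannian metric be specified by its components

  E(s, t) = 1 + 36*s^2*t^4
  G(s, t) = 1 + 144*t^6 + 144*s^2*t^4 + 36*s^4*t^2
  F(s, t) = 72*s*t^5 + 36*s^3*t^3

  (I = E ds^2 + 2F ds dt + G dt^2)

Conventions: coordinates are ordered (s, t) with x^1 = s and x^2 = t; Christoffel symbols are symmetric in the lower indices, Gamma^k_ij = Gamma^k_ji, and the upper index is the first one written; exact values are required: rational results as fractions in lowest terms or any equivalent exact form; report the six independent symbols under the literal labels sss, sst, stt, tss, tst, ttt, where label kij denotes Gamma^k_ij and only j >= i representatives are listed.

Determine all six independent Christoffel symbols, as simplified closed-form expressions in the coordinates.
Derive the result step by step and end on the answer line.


E = 1 + 36*s^2*t^4; F = 72*s*t^5 + 36*s^3*t^3; G = 1 + 144*t^6 + 144*s^2*t^4 + 36*s^4*t^2
Gamma^k_ij = (1/2) g^{kl} (d_i g_jl + d_j g_il - d_l g_ij), with g^inv = (1/(EG-F^2)) [[G, -F], [-F, E]]
first partials: E_s = 72*s*t^4, E_t = 144*s^2*t^3, F_s = 72*t^5 + 108*s^2*t^3, F_t = 360*s*t^4 + 108*s^3*t^2, G_s = 288*s*t^4 + 144*s^3*t^2, G_t = 864*t^5 + 576*s^2*t^3 + 72*s^4*t
D = EG - F^2 = 1 + 144*t^6 + 180*s^2*t^4 + 36*s^4*t^2
expanded: Gamma^s_ss = (G E_s - 2F F_s + F E_t)/(2D), Gamma^s_st = (G E_t - F G_s)/(2D), Gamma^s_tt = (2G F_t - G G_s - F G_t)/(2D), Gamma^t_ss = (2E F_s - E E_t - F E_s)/(2D), Gamma^t_st = (E G_s - F E_t)/(2D), Gamma^t_tt = (E G_t - 2F F_t + F G_s)/(2D); substitute and cancel common factors

Answer: Gamma_sss = 36*s*t^4/(36*s^4*t^2 + 180*s^2*t^4 + 144*t^6 + 1), Gamma_sst = 72*s^2*t^3/(36*s^4*t^2 + 180*s^2*t^4 + 144*t^6 + 1), Gamma_stt = (36*s^3*t^2 + 216*s*t^4)/(36*s^4*t^2 + 180*s^2*t^4 + 144*t^6 + 1), Gamma_tss = (36*s^2*t^3 + 72*t^5)/(36*s^4*t^2 + 180*s^2*t^4 + 144*t^6 + 1), Gamma_tst = (72*s^3*t^2 + 144*s*t^4)/(36*s^4*t^2 + 180*s^2*t^4 + 144*t^6 + 1), Gamma_ttt = (36*s^4*t + 288*s^2*t^3 + 432*t^5)/(36*s^4*t^2 + 180*s^2*t^4 + 144*t^6 + 1)


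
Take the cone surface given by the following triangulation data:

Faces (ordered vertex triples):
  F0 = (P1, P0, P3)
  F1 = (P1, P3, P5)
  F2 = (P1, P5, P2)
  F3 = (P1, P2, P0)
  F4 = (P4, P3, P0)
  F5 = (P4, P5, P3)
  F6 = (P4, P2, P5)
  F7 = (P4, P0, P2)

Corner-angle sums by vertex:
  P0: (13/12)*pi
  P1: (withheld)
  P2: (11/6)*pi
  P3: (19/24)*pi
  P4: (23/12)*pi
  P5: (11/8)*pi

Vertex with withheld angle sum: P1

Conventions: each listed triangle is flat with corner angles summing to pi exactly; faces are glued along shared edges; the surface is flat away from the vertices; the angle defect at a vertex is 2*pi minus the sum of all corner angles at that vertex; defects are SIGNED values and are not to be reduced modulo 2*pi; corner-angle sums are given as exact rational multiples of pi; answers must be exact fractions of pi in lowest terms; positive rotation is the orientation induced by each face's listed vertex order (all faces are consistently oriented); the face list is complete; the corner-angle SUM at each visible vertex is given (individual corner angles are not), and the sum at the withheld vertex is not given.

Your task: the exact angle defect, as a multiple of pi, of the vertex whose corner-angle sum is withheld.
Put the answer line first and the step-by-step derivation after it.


Answer: defect(P1) = pi

V = 6, E = 12, F = 8; chi = V - E + F = 2
Gauss-Bonnet: total defect = 2*pi*chi = 4*pi; visible defects sum to 3*pi


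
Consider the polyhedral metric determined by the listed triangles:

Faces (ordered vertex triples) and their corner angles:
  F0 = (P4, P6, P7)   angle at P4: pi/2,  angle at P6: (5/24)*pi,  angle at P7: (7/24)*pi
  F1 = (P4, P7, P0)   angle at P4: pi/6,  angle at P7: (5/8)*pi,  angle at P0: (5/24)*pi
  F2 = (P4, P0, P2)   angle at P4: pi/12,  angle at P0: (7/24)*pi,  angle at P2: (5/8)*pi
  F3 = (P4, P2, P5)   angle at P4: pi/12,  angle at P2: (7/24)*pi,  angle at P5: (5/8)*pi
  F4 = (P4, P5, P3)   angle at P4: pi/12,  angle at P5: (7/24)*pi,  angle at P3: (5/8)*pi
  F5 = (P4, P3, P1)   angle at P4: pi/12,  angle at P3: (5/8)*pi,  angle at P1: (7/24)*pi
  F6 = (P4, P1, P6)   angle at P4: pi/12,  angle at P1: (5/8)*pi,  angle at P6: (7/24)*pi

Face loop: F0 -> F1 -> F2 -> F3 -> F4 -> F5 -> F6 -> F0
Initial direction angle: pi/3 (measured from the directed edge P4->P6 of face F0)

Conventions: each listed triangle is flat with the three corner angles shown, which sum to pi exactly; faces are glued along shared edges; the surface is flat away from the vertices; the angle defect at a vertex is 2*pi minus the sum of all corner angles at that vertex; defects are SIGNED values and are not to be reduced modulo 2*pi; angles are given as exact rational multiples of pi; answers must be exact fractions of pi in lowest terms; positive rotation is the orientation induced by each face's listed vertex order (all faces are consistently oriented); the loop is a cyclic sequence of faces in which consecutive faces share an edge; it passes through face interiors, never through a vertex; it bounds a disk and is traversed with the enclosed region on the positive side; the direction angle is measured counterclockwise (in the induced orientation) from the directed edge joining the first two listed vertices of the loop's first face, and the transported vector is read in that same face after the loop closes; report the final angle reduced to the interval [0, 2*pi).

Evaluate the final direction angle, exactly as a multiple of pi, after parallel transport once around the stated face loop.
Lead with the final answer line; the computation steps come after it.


Answer: final direction angle = (5/4)*pi

enclosed vertex P4: corner angles sum to (13/12)*pi, defect = 2*pi - (13/12)*pi = (11/12)*pi
holonomy = initial angle + sum of enclosed defects (mod 2*pi), positive in the induced orientation
final angle = pi/3 + (11/12)*pi = (5/4)*pi (mod 2*pi)
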